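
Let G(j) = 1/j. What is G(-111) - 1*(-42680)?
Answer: 4737479/111 ≈ 42680.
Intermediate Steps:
G(-111) - 1*(-42680) = 1/(-111) - 1*(-42680) = -1/111 + 42680 = 4737479/111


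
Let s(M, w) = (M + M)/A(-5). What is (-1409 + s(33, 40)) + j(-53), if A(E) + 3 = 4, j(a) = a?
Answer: -1396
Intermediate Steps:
A(E) = 1 (A(E) = -3 + 4 = 1)
s(M, w) = 2*M (s(M, w) = (M + M)/1 = (2*M)*1 = 2*M)
(-1409 + s(33, 40)) + j(-53) = (-1409 + 2*33) - 53 = (-1409 + 66) - 53 = -1343 - 53 = -1396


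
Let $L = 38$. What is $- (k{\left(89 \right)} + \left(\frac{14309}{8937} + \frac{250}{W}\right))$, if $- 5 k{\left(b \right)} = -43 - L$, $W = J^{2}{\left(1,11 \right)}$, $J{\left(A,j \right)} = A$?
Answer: $- \frac{11966692}{44685} \approx -267.8$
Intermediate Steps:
$W = 1$ ($W = 1^{2} = 1$)
$k{\left(b \right)} = \frac{81}{5}$ ($k{\left(b \right)} = - \frac{-43 - 38}{5} = \left(- \frac{1}{5}\right) \left(-81\right) = \frac{81}{5}$)
$- (k{\left(89 \right)} + \left(\frac{14309}{8937} + \frac{250}{W}\right)) = - (\frac{81}{5} + \left(\frac{14309}{8937} + \frac{250}{1}\right)) = - (\frac{81}{5} + \left(14309 \cdot \frac{1}{8937} + 250 \cdot 1\right)) = - (\frac{81}{5} + \left(\frac{14309}{8937} + 250\right)) = - (\frac{81}{5} + \frac{2248559}{8937}) = \left(-1\right) \frac{11966692}{44685} = - \frac{11966692}{44685}$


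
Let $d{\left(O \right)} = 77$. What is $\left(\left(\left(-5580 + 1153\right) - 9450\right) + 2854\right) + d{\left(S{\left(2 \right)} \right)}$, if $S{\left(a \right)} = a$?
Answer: $-10946$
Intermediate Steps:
$\left(\left(\left(-5580 + 1153\right) - 9450\right) + 2854\right) + d{\left(S{\left(2 \right)} \right)} = \left(\left(\left(-5580 + 1153\right) - 9450\right) + 2854\right) + 77 = \left(\left(-4427 - 9450\right) + 2854\right) + 77 = \left(-13877 + 2854\right) + 77 = -11023 + 77 = -10946$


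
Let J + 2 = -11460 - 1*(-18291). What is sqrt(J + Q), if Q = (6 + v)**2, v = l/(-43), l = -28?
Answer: sqrt(12708617)/43 ≈ 82.905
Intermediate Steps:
J = 6829 (J = -2 + (-11460 - 1*(-18291)) = -2 + (-11460 + 18291) = -2 + 6831 = 6829)
v = 28/43 (v = -28/(-43) = -28*(-1/43) = 28/43 ≈ 0.65116)
Q = 81796/1849 (Q = (6 + 28/43)**2 = (286/43)**2 = 81796/1849 ≈ 44.238)
sqrt(J + Q) = sqrt(6829 + 81796/1849) = sqrt(12708617/1849) = sqrt(12708617)/43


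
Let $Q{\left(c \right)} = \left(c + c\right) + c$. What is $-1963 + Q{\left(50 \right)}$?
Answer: $-1813$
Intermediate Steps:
$Q{\left(c \right)} = 3 c$ ($Q{\left(c \right)} = 2 c + c = 3 c$)
$-1963 + Q{\left(50 \right)} = -1963 + 3 \cdot 50 = -1963 + 150 = -1813$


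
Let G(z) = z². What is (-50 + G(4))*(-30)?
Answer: 1020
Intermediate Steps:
(-50 + G(4))*(-30) = (-50 + 4²)*(-30) = (-50 + 16)*(-30) = -34*(-30) = 1020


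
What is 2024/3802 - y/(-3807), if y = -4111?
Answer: -3962327/7237107 ≈ -0.54750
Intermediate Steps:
2024/3802 - y/(-3807) = 2024/3802 - 1*(-4111)/(-3807) = 2024*(1/3802) + 4111*(-1/3807) = 1012/1901 - 4111/3807 = -3962327/7237107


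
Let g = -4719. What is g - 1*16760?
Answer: -21479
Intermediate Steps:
g - 1*16760 = -4719 - 1*16760 = -4719 - 16760 = -21479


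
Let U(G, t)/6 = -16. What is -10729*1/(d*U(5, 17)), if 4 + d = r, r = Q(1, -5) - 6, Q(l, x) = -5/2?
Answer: -10729/1200 ≈ -8.9408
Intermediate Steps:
U(G, t) = -96 (U(G, t) = 6*(-16) = -96)
Q(l, x) = -5/2 (Q(l, x) = -5*1/2 = -5/2)
r = -17/2 (r = -5/2 - 6 = -17/2 ≈ -8.5000)
d = -25/2 (d = -4 - 17/2 = -25/2 ≈ -12.500)
-10729*1/(d*U(5, 17)) = -10729/((-25/2*(-96))) = -10729/1200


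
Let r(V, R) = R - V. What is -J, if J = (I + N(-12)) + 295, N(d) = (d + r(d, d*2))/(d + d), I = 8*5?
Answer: -336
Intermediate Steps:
I = 40
N(d) = 1 (N(d) = (d + (d*2 - d))/(d + d) = (d + (2*d - d))/((2*d)) = (d + d)*(1/(2*d)) = (2*d)*(1/(2*d)) = 1)
J = 336 (J = (40 + 1) + 295 = 41 + 295 = 336)
-J = -1*336 = -336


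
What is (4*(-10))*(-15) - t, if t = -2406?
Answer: 3006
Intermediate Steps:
(4*(-10))*(-15) - t = (4*(-10))*(-15) - 1*(-2406) = -40*(-15) + 2406 = 600 + 2406 = 3006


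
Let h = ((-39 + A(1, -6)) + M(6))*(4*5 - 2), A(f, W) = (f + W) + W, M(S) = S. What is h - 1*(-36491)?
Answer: 35699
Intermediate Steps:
A(f, W) = f + 2*W (A(f, W) = (W + f) + W = f + 2*W)
h = -792 (h = ((-39 + (1 + 2*(-6))) + 6)*(4*5 - 2) = ((-39 + (1 - 12)) + 6)*(20 - 2) = ((-39 - 11) + 6)*18 = (-50 + 6)*18 = -44*18 = -792)
h - 1*(-36491) = -792 - 1*(-36491) = -792 + 36491 = 35699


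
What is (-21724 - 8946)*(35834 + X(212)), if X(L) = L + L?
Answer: -1112032860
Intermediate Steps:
X(L) = 2*L
(-21724 - 8946)*(35834 + X(212)) = (-21724 - 8946)*(35834 + 2*212) = -30670*(35834 + 424) = -30670*36258 = -1112032860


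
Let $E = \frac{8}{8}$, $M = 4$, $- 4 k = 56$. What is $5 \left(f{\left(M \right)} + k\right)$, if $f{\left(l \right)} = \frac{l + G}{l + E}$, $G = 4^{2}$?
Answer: $-50$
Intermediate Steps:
$k = -14$ ($k = \left(- \frac{1}{4}\right) 56 = -14$)
$E = 1$ ($E = 8 \cdot \frac{1}{8} = 1$)
$G = 16$
$f{\left(l \right)} = \frac{16 + l}{1 + l}$ ($f{\left(l \right)} = \frac{l + 16}{l + 1} = \frac{16 + l}{1 + l}$)
$5 \left(f{\left(M \right)} + k\right) = 5 \left(\frac{16 + 4}{1 + 4} - 14\right) = 5 \left(\frac{1}{5} \cdot 20 - 14\right) = 5 \left(4 - 14\right) = 5 \left(-10\right) = -50$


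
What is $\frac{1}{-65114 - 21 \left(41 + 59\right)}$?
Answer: $- \frac{1}{67214} \approx -1.4878 \cdot 10^{-5}$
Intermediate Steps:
$\frac{1}{-65114 - 21 \left(41 + 59\right)} = \frac{1}{-65114 - 2100} = \frac{1}{-67214} = - \frac{1}{67214}$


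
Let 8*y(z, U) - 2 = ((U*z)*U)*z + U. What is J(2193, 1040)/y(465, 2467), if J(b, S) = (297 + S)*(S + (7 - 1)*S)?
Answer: 38933440/657982298247 ≈ 5.9171e-5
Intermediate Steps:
J(b, S) = 7*S*(297 + S) (J(b, S) = (297 + S)*(S + 6*S) = (297 + S)*(7*S) = 7*S*(297 + S))
y(z, U) = ¼ + U/8 + U²*z²/8 (y(z, U) = ¼ + (((U*z)*U)*z + U)/8 = ¼ + ((z*U²)*z + U)/8 = ¼ + (U²*z² + U)/8 = ¼ + (U + U²*z²)/8 = ¼ + (U/8 + U²*z²/8) = ¼ + U/8 + U²*z²/8)
J(2193, 1040)/y(465, 2467) = (7*1040*(297 + 1040))/(¼ + (⅛)*2467 + (⅛)*2467²*465²) = (7*1040*1337)/(¼ + 2467/8 + (⅛)*6086089*216225) = 9733360/(¼ + 2467/8 + 1315964594025/8) = 9733360/(657982298247/4) = 9733360*(4/657982298247) = 38933440/657982298247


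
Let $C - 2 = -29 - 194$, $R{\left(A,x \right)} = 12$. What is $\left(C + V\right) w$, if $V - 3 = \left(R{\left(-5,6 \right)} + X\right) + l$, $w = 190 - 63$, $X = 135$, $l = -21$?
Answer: $-11684$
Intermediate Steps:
$C = -221$ ($C = 2 - 223 = -221$)
$w = 127$
$V = 129$ ($V = 3 + \left(\left(12 + 135\right) - 21\right) = 3 + \left(147 - 21\right) = 3 + 126 = 129$)
$\left(C + V\right) w = \left(-221 + 129\right) 127 = \left(-92\right) 127 = -11684$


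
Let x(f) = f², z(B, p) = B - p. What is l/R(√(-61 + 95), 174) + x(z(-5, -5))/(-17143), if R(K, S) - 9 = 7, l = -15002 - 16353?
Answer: -31355/16 ≈ -1959.7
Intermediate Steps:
l = -31355
R(K, S) = 16 (R(K, S) = 9 + 7 = 16)
l/R(√(-61 + 95), 174) + x(z(-5, -5))/(-17143) = -31355/16 + (-5 - 1*(-5))²/(-17143) = -31355*1/16 + (-5 + 5)²*(-1/17143) = -31355/16 + 0²*(-1/17143) = -31355/16 + 0*(-1/17143) = -31355/16 + 0 = -31355/16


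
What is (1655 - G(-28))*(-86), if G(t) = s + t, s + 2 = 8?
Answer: -144222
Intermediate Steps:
s = 6 (s = -2 + 8 = 6)
G(t) = 6 + t
(1655 - G(-28))*(-86) = (1655 - (6 - 28))*(-86) = (1655 - 1*(-22))*(-86) = (1655 + 22)*(-86) = 1677*(-86) = -144222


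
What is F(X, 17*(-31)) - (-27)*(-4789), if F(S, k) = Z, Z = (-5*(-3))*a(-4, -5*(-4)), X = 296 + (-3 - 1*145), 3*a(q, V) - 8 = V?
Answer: -129163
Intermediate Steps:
a(q, V) = 8/3 + V/3
X = 148 (X = 296 + (-3 - 145) = 296 - 148 = 148)
Z = 140 (Z = (-5*(-3))*(8/3 + (-5*(-4))/3) = 15*(8/3 + (⅓)*20) = 15*(8/3 + 20/3) = 15*(28/3) = 140)
F(S, k) = 140
F(X, 17*(-31)) - (-27)*(-4789) = 140 - (-27)*(-4789) = 140 - 1*129303 = 140 - 129303 = -129163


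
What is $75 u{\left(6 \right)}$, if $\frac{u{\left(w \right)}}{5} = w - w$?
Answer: $0$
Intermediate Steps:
$u{\left(w \right)} = 0$ ($u{\left(w \right)} = 5 \left(w - w\right) = 5 \cdot 0 = 0$)
$75 u{\left(6 \right)} = 75 \cdot 0 = 0$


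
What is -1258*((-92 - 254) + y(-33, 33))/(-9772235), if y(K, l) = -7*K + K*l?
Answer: -1514632/9772235 ≈ -0.15499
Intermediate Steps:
-1258*((-92 - 254) + y(-33, 33))/(-9772235) = -1258*((-92 - 254) - 33*(-7 + 33))/(-9772235) = -1258*(-346 - 33*26)*(-1/9772235) = -1258*(-346 - 858)*(-1/9772235) = -1258*(-1204)*(-1/9772235) = 1514632*(-1/9772235) = -1514632/9772235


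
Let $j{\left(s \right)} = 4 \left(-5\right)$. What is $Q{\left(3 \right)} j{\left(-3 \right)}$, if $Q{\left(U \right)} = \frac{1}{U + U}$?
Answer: $- \frac{10}{3} \approx -3.3333$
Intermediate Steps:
$j{\left(s \right)} = -20$
$Q{\left(U \right)} = \frac{1}{2 U}$
$Q{\left(3 \right)} j{\left(-3 \right)} = \frac{1}{2 \cdot 3} \left(-20\right) = \frac{1}{2} \cdot \frac{1}{3} \left(-20\right) = \frac{1}{6} \left(-20\right) = - \frac{10}{3}$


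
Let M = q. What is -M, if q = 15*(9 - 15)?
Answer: 90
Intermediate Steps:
q = -90 (q = 15*(-6) = -90)
M = -90
-M = -1*(-90) = 90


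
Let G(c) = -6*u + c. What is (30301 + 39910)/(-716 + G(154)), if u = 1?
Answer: -70211/568 ≈ -123.61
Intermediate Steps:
G(c) = -6 + c (G(c) = -6*1 + c = -6 + c)
(30301 + 39910)/(-716 + G(154)) = (30301 + 39910)/(-716 + (-6 + 154)) = 70211/(-716 + 148) = 70211/(-568) = 70211*(-1/568) = -70211/568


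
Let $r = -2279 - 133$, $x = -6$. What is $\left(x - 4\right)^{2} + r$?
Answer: $-2312$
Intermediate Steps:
$r = -2412$ ($r = -2279 - 133 = -2412$)
$\left(x - 4\right)^{2} + r = \left(-6 - 4\right)^{2} - 2412 = \left(-10\right)^{2} - 2412 = 100 - 2412 = -2312$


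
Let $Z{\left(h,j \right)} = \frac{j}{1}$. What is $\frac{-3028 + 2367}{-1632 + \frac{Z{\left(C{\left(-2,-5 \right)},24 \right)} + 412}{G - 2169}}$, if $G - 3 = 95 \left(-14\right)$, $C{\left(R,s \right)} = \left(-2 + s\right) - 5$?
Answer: $\frac{577714}{1426477} \approx 0.40499$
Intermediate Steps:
$C{\left(R,s \right)} = -7 + s$
$G = -1327$ ($G = 3 + 95 \left(-14\right) = 3 - 1330 = -1327$)
$Z{\left(h,j \right)} = j$ ($Z{\left(h,j \right)} = j 1 = j$)
$\frac{-3028 + 2367}{-1632 + \frac{Z{\left(C{\left(-2,-5 \right)},24 \right)} + 412}{G - 2169}} = \frac{-3028 + 2367}{-1632 + \frac{24 + 412}{-1327 - 2169}} = - \frac{661}{-1632 + \frac{436}{-3496}} = - \frac{661}{-1632 + 436 \left(- \frac{1}{3496}\right)} = - \frac{661}{-1632 - \frac{109}{874}} = - \frac{661}{- \frac{1426477}{874}} = \left(-661\right) \left(- \frac{874}{1426477}\right) = \frac{577714}{1426477}$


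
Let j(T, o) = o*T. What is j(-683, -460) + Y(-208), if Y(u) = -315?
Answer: 313865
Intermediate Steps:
j(T, o) = T*o
j(-683, -460) + Y(-208) = -683*(-460) - 315 = 314180 - 315 = 313865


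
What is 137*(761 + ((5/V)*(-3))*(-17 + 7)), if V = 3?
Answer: 111107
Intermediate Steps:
137*(761 + ((5/V)*(-3))*(-17 + 7)) = 137*(761 + ((5/3)*(-3))*(-17 + 7)) = 137*(761 + ((5*(1/3))*(-3))*(-10)) = 137*(761 + ((5/3)*(-3))*(-10)) = 137*(761 - 5*(-10)) = 137*(761 + 50) = 137*811 = 111107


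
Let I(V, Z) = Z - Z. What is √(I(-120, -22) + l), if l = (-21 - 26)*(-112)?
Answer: 4*√329 ≈ 72.553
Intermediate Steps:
I(V, Z) = 0
l = 5264 (l = -47*(-112) = 5264)
√(I(-120, -22) + l) = √(0 + 5264) = √5264 = 4*√329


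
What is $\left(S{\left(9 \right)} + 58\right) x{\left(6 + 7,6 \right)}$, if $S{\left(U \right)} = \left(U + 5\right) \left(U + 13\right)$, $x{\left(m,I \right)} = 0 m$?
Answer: $0$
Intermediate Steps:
$x{\left(m,I \right)} = 0$
$S{\left(U \right)} = \left(5 + U\right) \left(13 + U\right)$
$\left(S{\left(9 \right)} + 58\right) x{\left(6 + 7,6 \right)} = \left(\left(65 + 9^{2} + 18 \cdot 9\right) + 58\right) 0 = \left(\left(65 + 81 + 162\right) + 58\right) 0 = \left(308 + 58\right) 0 = 366 \cdot 0 = 0$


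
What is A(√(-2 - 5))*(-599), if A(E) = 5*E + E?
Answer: -3594*I*√7 ≈ -9508.8*I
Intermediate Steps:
A(E) = 6*E
A(√(-2 - 5))*(-599) = (6*√(-2 - 5))*(-599) = (6*√(-7))*(-599) = (6*(I*√7))*(-599) = (6*I*√7)*(-599) = -3594*I*√7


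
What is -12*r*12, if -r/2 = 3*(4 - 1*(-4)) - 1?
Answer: 6624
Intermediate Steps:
r = -46 (r = -2*(3*(4 - 1*(-4)) - 1) = -2*(3*(4 + 4) - 1) = -2*(3*8 - 1) = -2*(24 - 1) = -2*23 = -46)
-12*r*12 = -12*(-46)*12 = 552*12 = 6624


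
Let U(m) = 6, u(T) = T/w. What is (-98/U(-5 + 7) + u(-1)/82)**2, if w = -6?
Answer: 64561225/242064 ≈ 266.71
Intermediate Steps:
u(T) = -T/6 (u(T) = T/(-6) = T*(-1/6) = -T/6)
(-98/U(-5 + 7) + u(-1)/82)**2 = (-98/6 - 1/6*(-1)/82)**2 = (-98*1/6 + (1/6)*(1/82))**2 = (-49/3 + 1/492)**2 = (-8035/492)**2 = 64561225/242064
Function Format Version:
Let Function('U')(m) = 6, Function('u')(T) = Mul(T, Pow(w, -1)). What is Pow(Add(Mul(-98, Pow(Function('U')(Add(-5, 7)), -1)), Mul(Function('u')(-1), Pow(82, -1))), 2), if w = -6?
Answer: Rational(64561225, 242064) ≈ 266.71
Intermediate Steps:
Function('u')(T) = Mul(Rational(-1, 6), T) (Function('u')(T) = Mul(T, Pow(-6, -1)) = Mul(T, Rational(-1, 6)) = Mul(Rational(-1, 6), T))
Pow(Add(Mul(-98, Pow(Function('U')(Add(-5, 7)), -1)), Mul(Function('u')(-1), Pow(82, -1))), 2) = Pow(Add(Mul(-98, Pow(6, -1)), Mul(Mul(Rational(-1, 6), -1), Pow(82, -1))), 2) = Pow(Add(Mul(-98, Rational(1, 6)), Mul(Rational(1, 6), Rational(1, 82))), 2) = Pow(Add(Rational(-49, 3), Rational(1, 492)), 2) = Pow(Rational(-8035, 492), 2) = Rational(64561225, 242064)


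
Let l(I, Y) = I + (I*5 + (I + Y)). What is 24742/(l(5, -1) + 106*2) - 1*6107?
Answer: -738790/123 ≈ -6006.4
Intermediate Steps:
l(I, Y) = Y + 7*I (l(I, Y) = I + (5*I + (I + Y)) = I + (Y + 6*I) = Y + 7*I)
24742/(l(5, -1) + 106*2) - 1*6107 = 24742/((-1 + 7*5) + 106*2) - 1*6107 = 24742/((-1 + 35) + 212) - 6107 = 24742/(34 + 212) - 6107 = 24742/246 - 6107 = 24742*(1/246) - 6107 = 12371/123 - 6107 = -738790/123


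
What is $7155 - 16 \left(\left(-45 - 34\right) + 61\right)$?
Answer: $7443$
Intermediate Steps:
$7155 - 16 \left(\left(-45 - 34\right) + 61\right) = 7155 - 16 \left(-79 + 61\right) = 7155 - -288 = 7155 + 288 = 7443$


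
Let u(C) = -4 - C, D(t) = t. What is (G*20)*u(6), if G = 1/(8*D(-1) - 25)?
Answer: 200/33 ≈ 6.0606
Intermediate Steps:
G = -1/33 (G = 1/(8*(-1) - 25) = 1/(-8 - 25) = 1/(-33) = -1/33 ≈ -0.030303)
(G*20)*u(6) = (-1/33*20)*(-4 - 1*6) = -20*(-4 - 6)/33 = -20/33*(-10) = 200/33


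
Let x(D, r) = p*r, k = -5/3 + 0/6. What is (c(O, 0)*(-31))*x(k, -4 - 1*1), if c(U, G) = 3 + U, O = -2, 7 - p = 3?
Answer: 620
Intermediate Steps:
p = 4 (p = 7 - 1*3 = 7 - 3 = 4)
k = -5/3 (k = -5*1/3 + 0*(1/6) = -5/3 + 0 = -5/3 ≈ -1.6667)
x(D, r) = 4*r
(c(O, 0)*(-31))*x(k, -4 - 1*1) = ((3 - 2)*(-31))*(4*(-4 - 1*1)) = (1*(-31))*(4*(-4 - 1)) = -124*(-5) = -31*(-20) = 620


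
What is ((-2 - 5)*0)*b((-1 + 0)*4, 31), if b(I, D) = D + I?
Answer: 0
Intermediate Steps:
((-2 - 5)*0)*b((-1 + 0)*4, 31) = ((-2 - 5)*0)*(31 + (-1 + 0)*4) = (-7*0)*(31 - 1*4) = 0*(31 - 4) = 0*27 = 0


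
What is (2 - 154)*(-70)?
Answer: 10640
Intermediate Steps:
(2 - 154)*(-70) = -152*(-70) = 10640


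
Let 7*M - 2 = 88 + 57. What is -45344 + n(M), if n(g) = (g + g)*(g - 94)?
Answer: -48410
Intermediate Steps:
M = 21 (M = 2/7 + (88 + 57)/7 = 2/7 + (⅐)*145 = 2/7 + 145/7 = 21)
n(g) = 2*g*(-94 + g) (n(g) = (2*g)*(-94 + g) = 2*g*(-94 + g))
-45344 + n(M) = -45344 + 2*21*(-94 + 21) = -45344 + 2*21*(-73) = -45344 - 3066 = -48410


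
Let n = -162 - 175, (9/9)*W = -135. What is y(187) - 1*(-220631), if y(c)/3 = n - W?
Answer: 220025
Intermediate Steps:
W = -135
n = -337
y(c) = -606 (y(c) = 3*(-337 - 1*(-135)) = 3*(-337 + 135) = 3*(-202) = -606)
y(187) - 1*(-220631) = -606 - 1*(-220631) = -606 + 220631 = 220025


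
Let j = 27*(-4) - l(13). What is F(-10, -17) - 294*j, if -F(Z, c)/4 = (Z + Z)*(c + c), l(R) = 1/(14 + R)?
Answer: 261386/9 ≈ 29043.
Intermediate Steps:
F(Z, c) = -16*Z*c (F(Z, c) = -4*(Z + Z)*(c + c) = -4*2*Z*2*c = -16*Z*c)
j = -2917/27 (j = 27*(-4) - 1/(14 + 13) = -108 - 1/27 = -2917/27 ≈ -108.04)
F(-10, -17) - 294*j = -16*(-10)*(-17) - 294*(-2917/27) = -2720 + 285866/9 = 261386/9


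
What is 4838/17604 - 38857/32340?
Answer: -897241/968220 ≈ -0.92669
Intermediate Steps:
4838/17604 - 38857/32340 = 4838*(1/17604) - 38857*1/32340 = 2419/8802 - 793/660 = -897241/968220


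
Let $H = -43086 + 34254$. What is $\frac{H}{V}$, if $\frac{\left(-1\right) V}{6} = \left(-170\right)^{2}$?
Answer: $\frac{368}{7225} \approx 0.050934$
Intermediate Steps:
$H = -8832$
$V = -173400$ ($V = - 6 \left(-170\right)^{2} = \left(-6\right) 28900 = -173400$)
$\frac{H}{V} = - \frac{8832}{-173400} = \left(-8832\right) \left(- \frac{1}{173400}\right) = \frac{368}{7225}$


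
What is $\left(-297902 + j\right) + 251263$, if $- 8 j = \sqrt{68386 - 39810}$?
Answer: $-46639 - \frac{\sqrt{1786}}{2} \approx -46660.0$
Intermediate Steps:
$j = - \frac{\sqrt{1786}}{2}$ ($j = - \frac{\sqrt{68386 - 39810}}{8} = - \frac{\sqrt{28576}}{8} = - \frac{4 \sqrt{1786}}{8} = - \frac{\sqrt{1786}}{2} \approx -21.131$)
$\left(-297902 + j\right) + 251263 = \left(-297902 - \frac{\sqrt{1786}}{2}\right) + 251263 = -46639 - \frac{\sqrt{1786}}{2}$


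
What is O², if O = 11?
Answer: 121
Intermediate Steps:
O² = 11² = 121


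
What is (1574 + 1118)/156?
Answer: 673/39 ≈ 17.256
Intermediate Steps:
(1574 + 1118)/156 = (1/156)*2692 = 673/39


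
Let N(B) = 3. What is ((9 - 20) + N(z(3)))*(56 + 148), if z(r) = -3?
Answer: -1632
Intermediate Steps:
((9 - 20) + N(z(3)))*(56 + 148) = ((9 - 20) + 3)*(56 + 148) = (-11 + 3)*204 = -8*204 = -1632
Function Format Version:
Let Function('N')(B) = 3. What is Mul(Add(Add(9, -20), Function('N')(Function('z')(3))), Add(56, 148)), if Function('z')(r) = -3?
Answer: -1632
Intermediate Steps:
Mul(Add(Add(9, -20), Function('N')(Function('z')(3))), Add(56, 148)) = Mul(Add(Add(9, -20), 3), Add(56, 148)) = Mul(Add(-11, 3), 204) = Mul(-8, 204) = -1632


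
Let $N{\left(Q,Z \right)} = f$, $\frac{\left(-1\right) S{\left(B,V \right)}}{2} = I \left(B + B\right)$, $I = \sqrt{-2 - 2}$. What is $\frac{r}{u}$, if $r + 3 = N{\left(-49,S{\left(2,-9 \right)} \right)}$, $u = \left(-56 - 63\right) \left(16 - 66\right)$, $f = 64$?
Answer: $\frac{61}{5950} \approx 0.010252$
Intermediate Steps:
$I = 2 i$ ($I = \sqrt{-4} = 2 i \approx 2.0 i$)
$S{\left(B,V \right)} = - 8 i B$ ($S{\left(B,V \right)} = - 2 \cdot 2 i \left(B + B\right) = - 2 \cdot 2 i 2 B = - 2 \cdot 4 i B = - 8 i B$)
$u = 5950$ ($u = \left(-119\right) \left(-50\right) = 5950$)
$N{\left(Q,Z \right)} = 64$
$r = 61$ ($r = -3 + 64 = 61$)
$\frac{r}{u} = \frac{61}{5950}$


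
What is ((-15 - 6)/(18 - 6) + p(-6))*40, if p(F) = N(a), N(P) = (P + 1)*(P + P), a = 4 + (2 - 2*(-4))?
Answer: 16730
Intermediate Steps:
a = 14 (a = 4 + (2 + 8) = 4 + 10 = 14)
N(P) = 2*P*(1 + P) (N(P) = (1 + P)*(2*P) = 2*P*(1 + P))
p(F) = 420 (p(F) = 2*14*(1 + 14) = 2*14*15 = 420)
((-15 - 6)/(18 - 6) + p(-6))*40 = ((-15 - 6)/(18 - 6) + 420)*40 = (-21/12 + 420)*40 = (-21*1/12 + 420)*40 = (-7/4 + 420)*40 = (1673/4)*40 = 16730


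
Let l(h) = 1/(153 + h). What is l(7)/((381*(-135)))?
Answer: -1/8229600 ≈ -1.2151e-7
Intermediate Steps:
l(7)/((381*(-135))) = 1/((153 + 7)*((381*(-135)))) = 1/(160*(-51435)) = (1/160)*(-1/51435) = -1/8229600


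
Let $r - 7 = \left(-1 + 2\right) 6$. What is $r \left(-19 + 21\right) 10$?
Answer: $260$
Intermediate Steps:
$r = 13$ ($r = 7 + \left(-1 + 2\right) 6 = 7 + 1 \cdot 6 = 7 + 6 = 13$)
$r \left(-19 + 21\right) 10 = 13 \left(-19 + 21\right) 10 = 13 \cdot 2 \cdot 10 = 13 \cdot 20 = 260$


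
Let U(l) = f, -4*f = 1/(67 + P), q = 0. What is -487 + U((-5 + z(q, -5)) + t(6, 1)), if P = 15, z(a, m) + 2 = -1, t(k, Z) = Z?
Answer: -159737/328 ≈ -487.00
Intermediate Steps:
z(a, m) = -3 (z(a, m) = -2 - 1 = -3)
f = -1/328 (f = -1/(4*(67 + 15)) = -¼/82 = -¼*1/82 = -1/328 ≈ -0.0030488)
U(l) = -1/328
-487 + U((-5 + z(q, -5)) + t(6, 1)) = -487 - 1/328 = -159737/328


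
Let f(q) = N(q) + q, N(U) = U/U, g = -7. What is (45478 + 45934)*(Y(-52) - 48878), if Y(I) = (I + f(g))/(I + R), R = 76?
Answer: -13404769945/3 ≈ -4.4683e+9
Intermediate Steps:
N(U) = 1
f(q) = 1 + q
Y(I) = (-6 + I)/(76 + I) (Y(I) = (I + (1 - 7))/(I + 76) = (I - 6)/(76 + I) = (-6 + I)/(76 + I))
(45478 + 45934)*(Y(-52) - 48878) = (45478 + 45934)*((-6 - 52)/(76 - 52) - 48878) = 91412*(-58/24 - 48878) = 91412*((1/24)*(-58) - 48878) = 91412*(-29/12 - 48878) = 91412*(-586565/12) = -13404769945/3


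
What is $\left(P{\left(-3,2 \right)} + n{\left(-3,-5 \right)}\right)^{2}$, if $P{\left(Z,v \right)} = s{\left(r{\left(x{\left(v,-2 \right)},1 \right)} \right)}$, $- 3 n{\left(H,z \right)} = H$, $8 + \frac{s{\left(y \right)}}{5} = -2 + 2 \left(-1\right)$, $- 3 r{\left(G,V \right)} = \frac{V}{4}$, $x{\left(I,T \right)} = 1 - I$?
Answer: $3481$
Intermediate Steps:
$r{\left(G,V \right)} = - \frac{V}{12}$ ($r{\left(G,V \right)} = - \frac{V \frac{1}{4}}{3} = - \frac{\frac{1}{4} V}{3} = - \frac{V}{12}$)
$s{\left(y \right)} = -60$ ($s{\left(y \right)} = -40 + 5 \left(-2 + 2 \left(-1\right)\right) = -40 + 5 \left(-2 - 2\right) = -40 + 5 \left(-4\right) = -40 - 20 = -60$)
$n{\left(H,z \right)} = - \frac{H}{3}$
$P{\left(Z,v \right)} = -60$
$\left(P{\left(-3,2 \right)} + n{\left(-3,-5 \right)}\right)^{2} = \left(-60 - -1\right)^{2} = \left(-60 + 1\right)^{2} = \left(-59\right)^{2} = 3481$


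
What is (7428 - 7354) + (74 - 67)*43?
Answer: 375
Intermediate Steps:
(7428 - 7354) + (74 - 67)*43 = 74 + 7*43 = 74 + 301 = 375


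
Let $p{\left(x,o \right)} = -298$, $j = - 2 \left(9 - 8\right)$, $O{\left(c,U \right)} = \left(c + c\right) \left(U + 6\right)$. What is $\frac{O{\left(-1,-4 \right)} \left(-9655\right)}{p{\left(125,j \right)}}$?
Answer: $- \frac{19310}{149} \approx -129.6$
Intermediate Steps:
$O{\left(c,U \right)} = 2 c \left(6 + U\right)$
$j = -2$ ($j = \left(-2\right) 1 = -2$)
$\frac{O{\left(-1,-4 \right)} \left(-9655\right)}{p{\left(125,j \right)}} = \frac{2 \left(-1\right) \left(6 - 4\right) \left(-9655\right)}{-298} = 2 \left(-1\right) 2 \left(-9655\right) \left(- \frac{1}{298}\right) = \left(-4\right) \left(-9655\right) \left(- \frac{1}{298}\right) = 38620 \left(- \frac{1}{298}\right) = - \frac{19310}{149}$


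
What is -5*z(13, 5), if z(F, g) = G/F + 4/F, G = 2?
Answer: -30/13 ≈ -2.3077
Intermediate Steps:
z(F, g) = 6/F (z(F, g) = 2/F + 4/F = 6/F)
-5*z(13, 5) = -30/13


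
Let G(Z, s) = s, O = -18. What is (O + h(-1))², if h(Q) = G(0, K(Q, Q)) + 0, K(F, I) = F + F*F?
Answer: 324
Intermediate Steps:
K(F, I) = F + F²
h(Q) = Q*(1 + Q) (h(Q) = Q*(1 + Q) + 0 = Q*(1 + Q))
(O + h(-1))² = (-18 - (1 - 1))² = (-18 - 1*0)² = (-18 + 0)² = (-18)² = 324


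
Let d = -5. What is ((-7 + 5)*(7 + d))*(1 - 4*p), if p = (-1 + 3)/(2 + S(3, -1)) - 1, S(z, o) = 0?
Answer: -4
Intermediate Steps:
p = 0 (p = (-1 + 3)/(2 + 0) - 1 = 2/2 - 1 = 2*(½) - 1 = 1 - 1 = 0)
((-7 + 5)*(7 + d))*(1 - 4*p) = ((-7 + 5)*(7 - 5))*(1 - 4*0) = (-2*2)*(1 + 0) = -4*1 = -4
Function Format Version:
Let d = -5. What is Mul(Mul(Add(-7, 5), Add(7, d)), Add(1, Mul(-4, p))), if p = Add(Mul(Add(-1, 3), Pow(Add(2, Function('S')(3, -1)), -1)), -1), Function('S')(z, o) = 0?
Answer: -4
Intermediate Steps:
p = 0 (p = Add(Mul(Add(-1, 3), Pow(Add(2, 0), -1)), -1) = Add(Mul(2, Pow(2, -1)), -1) = Add(Mul(2, Rational(1, 2)), -1) = Add(1, -1) = 0)
Mul(Mul(Add(-7, 5), Add(7, d)), Add(1, Mul(-4, p))) = Mul(Mul(Add(-7, 5), Add(7, -5)), Add(1, Mul(-4, 0))) = Mul(Mul(-2, 2), Add(1, 0)) = Mul(-4, 1) = -4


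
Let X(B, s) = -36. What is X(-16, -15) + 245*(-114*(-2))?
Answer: 55824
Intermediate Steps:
X(-16, -15) + 245*(-114*(-2)) = -36 + 245*(-114*(-2)) = -36 + 245*228 = -36 + 55860 = 55824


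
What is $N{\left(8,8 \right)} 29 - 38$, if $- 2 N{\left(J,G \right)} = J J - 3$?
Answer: $- \frac{1845}{2} \approx -922.5$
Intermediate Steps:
$N{\left(J,G \right)} = \frac{3}{2} - \frac{J^{2}}{2}$ ($N{\left(J,G \right)} = - \frac{J J - 3}{2} = - \frac{J^{2} - 3}{2} = - \frac{-3 + J^{2}}{2} = \frac{3}{2} - \frac{J^{2}}{2}$)
$N{\left(8,8 \right)} 29 - 38 = \left(\frac{3}{2} - \frac{8^{2}}{2}\right) 29 - 38 = \left(\frac{3}{2} - 32\right) 29 - 38 = \left(- \frac{61}{2}\right) 29 - 38 = - \frac{1769}{2} - 38 = - \frac{1845}{2}$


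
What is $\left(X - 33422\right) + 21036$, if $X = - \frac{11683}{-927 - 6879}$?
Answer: $- \frac{96673433}{7806} \approx -12385.0$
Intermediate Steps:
$X = \frac{11683}{7806}$ ($X = - \frac{11683}{-7806} = \left(-11683\right) \left(- \frac{1}{7806}\right) = \frac{11683}{7806} \approx 1.4967$)
$\left(X - 33422\right) + 21036 = \left(\frac{11683}{7806} - 33422\right) + 21036 = - \frac{260880449}{7806} + 21036 = - \frac{96673433}{7806}$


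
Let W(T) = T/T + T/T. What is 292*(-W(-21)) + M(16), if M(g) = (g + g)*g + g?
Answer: -56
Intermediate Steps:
W(T) = 2 (W(T) = 1 + 1 = 2)
M(g) = g + 2*g² (M(g) = (2*g)*g + g = 2*g² + g = g + 2*g²)
292*(-W(-21)) + M(16) = 292*(-1*2) + 16*(1 + 2*16) = 292*(-2) + 16*(1 + 32) = -584 + 16*33 = -584 + 528 = -56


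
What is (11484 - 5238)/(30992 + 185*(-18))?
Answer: 3123/13831 ≈ 0.22580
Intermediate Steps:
(11484 - 5238)/(30992 + 185*(-18)) = 6246/(30992 - 3330) = 6246/27662 = 6246*(1/27662) = 3123/13831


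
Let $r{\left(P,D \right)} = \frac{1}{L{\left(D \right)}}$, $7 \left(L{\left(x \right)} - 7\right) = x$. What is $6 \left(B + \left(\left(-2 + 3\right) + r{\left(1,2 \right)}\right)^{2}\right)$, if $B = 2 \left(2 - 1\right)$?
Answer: $\frac{17132}{867} \approx 19.76$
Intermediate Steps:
$L{\left(x \right)} = 7 + \frac{x}{7}$
$r{\left(P,D \right)} = \frac{1}{7 + \frac{D}{7}}$
$B = 2$ ($B = 2 \cdot 1 = 2$)
$6 \left(B + \left(\left(-2 + 3\right) + r{\left(1,2 \right)}\right)^{2}\right) = 6 \left(2 + \left(\left(-2 + 3\right) + \frac{7}{49 + 2}\right)^{2}\right) = 6 \left(2 + \left(1 + \frac{7}{51}\right)^{2}\right) = 6 \left(2 + \left(\frac{58}{51}\right)^{2}\right) = 6 \left(2 + \frac{3364}{2601}\right) = 6 \cdot \frac{8566}{2601} = \frac{17132}{867}$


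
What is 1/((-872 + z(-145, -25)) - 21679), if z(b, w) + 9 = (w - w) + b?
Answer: -1/22705 ≈ -4.4043e-5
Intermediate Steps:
z(b, w) = -9 + b (z(b, w) = -9 + ((w - w) + b) = -9 + (0 + b) = -9 + b)
1/((-872 + z(-145, -25)) - 21679) = 1/((-872 + (-9 - 145)) - 21679) = 1/((-872 - 154) - 21679) = 1/(-1026 - 21679) = 1/(-22705) = -1/22705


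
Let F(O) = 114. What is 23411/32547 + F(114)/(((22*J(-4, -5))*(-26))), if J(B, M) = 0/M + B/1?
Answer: 50153/65208 ≈ 0.76912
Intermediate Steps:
J(B, M) = B (J(B, M) = 0 + B*1 = 0 + B = B)
23411/32547 + F(114)/(((22*J(-4, -5))*(-26))) = 23411/32547 + 114/(((22*(-4))*(-26))) = 23411*(1/32547) + 114/((-88*(-26))) = 41/57 + 114/2288 = 41/57 + 114*(1/2288) = 41/57 + 57/1144 = 50153/65208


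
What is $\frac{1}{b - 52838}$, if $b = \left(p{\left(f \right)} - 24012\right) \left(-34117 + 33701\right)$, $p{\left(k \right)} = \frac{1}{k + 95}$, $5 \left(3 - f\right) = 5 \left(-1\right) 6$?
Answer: $\frac{1}{9936150} \approx 1.0064 \cdot 10^{-7}$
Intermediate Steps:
$f = 9$ ($f = 3 - \frac{5 \left(-1\right) 6}{5} = 3 - \frac{\left(-5\right) 6}{5} = 3 - -6 = 3 + 6 = 9$)
$p{\left(k \right)} = \frac{1}{95 + k}$
$b = 9988988$ ($b = \left(\frac{1}{95 + 9} - 24012\right) \left(-34117 + 33701\right) = \left(\frac{1}{104} - 24012\right) \left(-416\right) = \left(- \frac{2497247}{104}\right) \left(-416\right) = 9988988$)
$\frac{1}{b - 52838} = \frac{1}{9988988 - 52838} = \frac{1}{9936150}$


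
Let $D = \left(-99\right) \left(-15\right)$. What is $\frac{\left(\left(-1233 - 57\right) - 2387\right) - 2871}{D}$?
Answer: $- \frac{6548}{1485} \approx -4.4094$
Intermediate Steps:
$D = 1485$
$\frac{\left(\left(-1233 - 57\right) - 2387\right) - 2871}{D} = \frac{\left(\left(-1233 - 57\right) - 2387\right) - 2871}{1485} = \left(\left(-1290 - 2387\right) - 2871\right) \frac{1}{1485} = \left(-3677 - 2871\right) \frac{1}{1485} = \left(-6548\right) \frac{1}{1485} = - \frac{6548}{1485}$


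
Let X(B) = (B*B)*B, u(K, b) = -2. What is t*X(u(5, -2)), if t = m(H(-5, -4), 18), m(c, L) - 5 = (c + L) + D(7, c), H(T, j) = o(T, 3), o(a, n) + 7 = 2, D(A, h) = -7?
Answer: -88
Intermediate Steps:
o(a, n) = -5 (o(a, n) = -7 + 2 = -5)
X(B) = B³ (X(B) = B²*B = B³)
H(T, j) = -5
m(c, L) = -2 + L + c (m(c, L) = 5 + ((c + L) - 7) = 5 + ((L + c) - 7) = 5 + (-7 + L + c) = -2 + L + c)
t = 11 (t = -2 + 18 - 5 = 11)
t*X(u(5, -2)) = 11*(-2)³ = 11*(-8) = -88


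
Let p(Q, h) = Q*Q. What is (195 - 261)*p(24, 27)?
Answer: -38016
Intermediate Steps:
p(Q, h) = Q²
(195 - 261)*p(24, 27) = (195 - 261)*24² = -66*576 = -38016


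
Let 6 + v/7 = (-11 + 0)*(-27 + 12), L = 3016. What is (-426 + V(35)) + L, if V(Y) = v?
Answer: 3703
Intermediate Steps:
v = 1113 (v = -42 + 7*((-11 + 0)*(-27 + 12)) = -42 + 7*(-11*(-15)) = -42 + 7*165 = -42 + 1155 = 1113)
V(Y) = 1113
(-426 + V(35)) + L = (-426 + 1113) + 3016 = 687 + 3016 = 3703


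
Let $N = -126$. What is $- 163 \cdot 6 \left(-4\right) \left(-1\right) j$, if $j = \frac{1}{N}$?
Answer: $\frac{652}{21} \approx 31.048$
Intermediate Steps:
$j = - \frac{1}{126}$ ($j = \frac{1}{-126} = - \frac{1}{126} \approx -0.0079365$)
$- 163 \cdot 6 \left(-4\right) \left(-1\right) j = - 163 \cdot 6 \left(-4\right) \left(-1\right) \left(- \frac{1}{126}\right) = - 163 \left(\left(-24\right) \left(-1\right)\right) \left(- \frac{1}{126}\right) = \left(-163\right) 24 \left(- \frac{1}{126}\right) = \left(-3912\right) \left(- \frac{1}{126}\right) = \frac{652}{21}$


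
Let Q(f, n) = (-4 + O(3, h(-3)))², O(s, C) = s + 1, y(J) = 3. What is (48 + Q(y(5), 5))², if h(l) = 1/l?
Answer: 2304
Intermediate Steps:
h(l) = 1/l
O(s, C) = 1 + s
Q(f, n) = 0 (Q(f, n) = (-4 + (1 + 3))² = (-4 + 4)² = 0² = 0)
(48 + Q(y(5), 5))² = (48 + 0)² = 48² = 2304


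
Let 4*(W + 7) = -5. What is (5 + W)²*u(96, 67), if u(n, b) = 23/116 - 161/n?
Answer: -695773/44544 ≈ -15.620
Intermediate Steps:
W = -33/4 (W = -7 + (¼)*(-5) = -7 - 5/4 = -33/4 ≈ -8.2500)
u(n, b) = 23/116 - 161/n (u(n, b) = 23*(1/116) - 161/n = 23/116 - 161/n)
(5 + W)²*u(96, 67) = (5 - 33/4)²*(23/116 - 161/96) = (-13/4)²*(23/116 - 161*1/96) = 169*(23/116 - 161/96)/16 = (169/16)*(-4117/2784) = -695773/44544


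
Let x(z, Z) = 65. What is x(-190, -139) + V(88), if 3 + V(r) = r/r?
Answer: 63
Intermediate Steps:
V(r) = -2 (V(r) = -3 + r/r = -3 + 1 = -2)
x(-190, -139) + V(88) = 65 - 2 = 63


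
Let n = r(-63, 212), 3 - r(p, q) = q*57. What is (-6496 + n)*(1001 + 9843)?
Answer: -201448988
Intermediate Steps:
r(p, q) = 3 - 57*q (r(p, q) = 3 - q*57 = 3 - 57*q)
n = -12081 (n = 3 - 57*212 = 3 - 12084 = -12081)
(-6496 + n)*(1001 + 9843) = (-6496 - 12081)*(1001 + 9843) = -18577*10844 = -201448988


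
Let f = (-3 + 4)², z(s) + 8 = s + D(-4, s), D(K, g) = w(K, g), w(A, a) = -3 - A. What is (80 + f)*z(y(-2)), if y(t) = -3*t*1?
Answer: -81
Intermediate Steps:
D(K, g) = -3 - K
y(t) = -3*t
z(s) = -7 + s (z(s) = -8 + (s + (-3 - 1*(-4))) = -8 + (s + (-3 + 4)) = -8 + (s + 1) = -8 + (1 + s) = -7 + s)
f = 1 (f = 1² = 1)
(80 + f)*z(y(-2)) = (80 + 1)*(-7 - 3*(-2)) = 81*(-7 + 6) = 81*(-1) = -81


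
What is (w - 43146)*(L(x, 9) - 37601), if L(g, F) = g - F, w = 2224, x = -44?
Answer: 1540876988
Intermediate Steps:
(w - 43146)*(L(x, 9) - 37601) = (2224 - 43146)*((-44 - 1*9) - 37601) = -40922*((-44 - 9) - 37601) = -40922*(-53 - 37601) = -40922*(-37654) = 1540876988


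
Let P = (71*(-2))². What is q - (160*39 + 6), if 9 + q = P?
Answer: 13909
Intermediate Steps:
P = 20164 (P = (-142)² = 20164)
q = 20155 (q = -9 + 20164 = 20155)
q - (160*39 + 6) = 20155 - (160*39 + 6) = 20155 - (6240 + 6) = 20155 - 1*6246 = 20155 - 6246 = 13909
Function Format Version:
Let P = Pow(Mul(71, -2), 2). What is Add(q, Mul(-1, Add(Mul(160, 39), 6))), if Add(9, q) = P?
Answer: 13909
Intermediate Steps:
P = 20164 (P = Pow(-142, 2) = 20164)
q = 20155 (q = Add(-9, 20164) = 20155)
Add(q, Mul(-1, Add(Mul(160, 39), 6))) = Add(20155, Mul(-1, Add(Mul(160, 39), 6))) = Add(20155, Mul(-1, Add(6240, 6))) = Add(20155, Mul(-1, 6246)) = Add(20155, -6246) = 13909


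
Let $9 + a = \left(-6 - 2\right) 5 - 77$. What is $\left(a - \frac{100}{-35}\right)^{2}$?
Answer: $\frac{743044}{49} \approx 15164.0$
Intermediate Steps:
$a = -126$ ($a = -9 - \left(77 - \left(-6 - 2\right) 5\right) = -9 - 117 = -126$)
$\left(a - \frac{100}{-35}\right)^{2} = \left(-126 - \frac{100}{-35}\right)^{2} = \left(-126 - - \frac{20}{7}\right)^{2} = \left(-126 + \frac{20}{7}\right)^{2} = \left(- \frac{862}{7}\right)^{2} = \frac{743044}{49}$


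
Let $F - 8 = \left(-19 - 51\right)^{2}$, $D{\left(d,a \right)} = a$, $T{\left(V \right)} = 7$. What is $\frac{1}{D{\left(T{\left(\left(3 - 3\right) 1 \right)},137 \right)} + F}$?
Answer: $\frac{1}{5045} \approx 0.00019822$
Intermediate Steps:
$F = 4908$ ($F = 8 + \left(-19 - 51\right)^{2} = 8 + \left(-70\right)^{2} = 8 + 4900 = 4908$)
$\frac{1}{D{\left(T{\left(\left(3 - 3\right) 1 \right)},137 \right)} + F} = \frac{1}{137 + 4908} = \frac{1}{5045}$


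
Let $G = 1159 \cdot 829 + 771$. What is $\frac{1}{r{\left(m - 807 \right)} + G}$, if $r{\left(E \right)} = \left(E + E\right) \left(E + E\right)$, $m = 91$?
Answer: $\frac{1}{3012206} \approx 3.3198 \cdot 10^{-7}$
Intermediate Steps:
$G = 961582$ ($G = 960811 + 771 = 961582$)
$r{\left(E \right)} = 4 E^{2}$ ($r{\left(E \right)} = 2 E 2 E = 4 E^{2}$)
$\frac{1}{r{\left(m - 807 \right)} + G} = \frac{1}{4 \left(91 - 807\right)^{2} + 961582} = \frac{1}{4 \left(-716\right)^{2} + 961582} = \frac{1}{4 \cdot 512656 + 961582} = \frac{1}{2050624 + 961582} = \frac{1}{3012206}$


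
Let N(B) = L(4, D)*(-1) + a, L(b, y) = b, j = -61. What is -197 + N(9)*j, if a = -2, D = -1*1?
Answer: 169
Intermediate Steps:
D = -1
N(B) = -6 (N(B) = 4*(-1) - 2 = -4 - 2 = -6)
-197 + N(9)*j = -197 - 6*(-61) = -197 + 366 = 169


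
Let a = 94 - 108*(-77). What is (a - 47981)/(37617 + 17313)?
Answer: -39571/54930 ≈ -0.72039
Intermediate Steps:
a = 8410 (a = 94 + 8316 = 8410)
(a - 47981)/(37617 + 17313) = (8410 - 47981)/(37617 + 17313) = -39571/54930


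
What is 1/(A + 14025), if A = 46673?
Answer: 1/60698 ≈ 1.6475e-5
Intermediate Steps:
1/(A + 14025) = 1/(46673 + 14025) = 1/60698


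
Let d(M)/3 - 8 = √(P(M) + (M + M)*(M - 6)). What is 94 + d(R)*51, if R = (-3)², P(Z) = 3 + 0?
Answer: 1318 + 153*√57 ≈ 2473.1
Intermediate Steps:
P(Z) = 3
R = 9
d(M) = 24 + 3*√(3 + 2*M*(-6 + M)) (d(M) = 24 + 3*√(3 + (M + M)*(M - 6)) = 24 + 3*√(3 + (2*M)*(-6 + M)) = 24 + 3*√(3 + 2*M*(-6 + M)))
94 + d(R)*51 = 94 + (24 + 3*√(3 - 12*9 + 2*9²))*51 = 94 + (24 + 3*√(3 - 108 + 2*81))*51 = 94 + (24 + 3*√(3 - 108 + 162))*51 = 94 + (24 + 3*√57)*51 = 94 + (1224 + 153*√57) = 1318 + 153*√57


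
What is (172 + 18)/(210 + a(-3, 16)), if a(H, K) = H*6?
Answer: 95/96 ≈ 0.98958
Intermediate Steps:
a(H, K) = 6*H
(172 + 18)/(210 + a(-3, 16)) = (172 + 18)/(210 + 6*(-3)) = 190/(210 - 18) = 190/192 = 190*(1/192) = 95/96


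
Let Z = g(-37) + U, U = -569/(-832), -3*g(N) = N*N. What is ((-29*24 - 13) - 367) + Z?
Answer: -3822997/2496 ≈ -1531.6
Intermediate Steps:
g(N) = -N²/3 (g(N) = -N*N/3 = -N²/3)
U = 569/832 (U = -569*(-1/832) = 569/832 ≈ 0.68389)
Z = -1137301/2496 (Z = -⅓*(-37)² + 569/832 = -⅓*1369 + 569/832 = -1369/3 + 569/832 = -1137301/2496 ≈ -455.65)
((-29*24 - 13) - 367) + Z = ((-29*24 - 13) - 367) - 1137301/2496 = ((-696 - 13) - 367) - 1137301/2496 = (-709 - 367) - 1137301/2496 = -1076 - 1137301/2496 = -3822997/2496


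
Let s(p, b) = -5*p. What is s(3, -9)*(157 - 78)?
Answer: -1185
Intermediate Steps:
s(3, -9)*(157 - 78) = (-5*3)*(157 - 78) = -15*79 = -1185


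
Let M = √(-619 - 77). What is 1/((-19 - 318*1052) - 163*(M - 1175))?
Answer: I/(2*(-71515*I + 163*√174)) ≈ -6.9852e-6 + 2.1001e-7*I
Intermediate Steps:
M = 2*I*√174 (M = √(-696) = 2*I*√174 ≈ 26.382*I)
1/((-19 - 318*1052) - 163*(M - 1175)) = 1/((-19 - 318*1052) - 163*(2*I*√174 - 1175)) = 1/((-19 - 334536) - 163*(-1175 + 2*I*√174)) = 1/(-334555 + (191525 - 326*I*√174)) = 1/(-143030 - 326*I*√174)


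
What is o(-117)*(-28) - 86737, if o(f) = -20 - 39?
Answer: -85085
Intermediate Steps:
o(f) = -59
o(-117)*(-28) - 86737 = -59*(-28) - 86737 = 1652 - 86737 = -85085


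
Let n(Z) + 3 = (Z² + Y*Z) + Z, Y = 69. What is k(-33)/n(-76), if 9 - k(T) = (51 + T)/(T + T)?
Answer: 34/1661 ≈ 0.020470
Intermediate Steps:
n(Z) = -3 + Z² + 70*Z (n(Z) = -3 + ((Z² + 69*Z) + Z) = -3 + (Z² + 70*Z) = -3 + Z² + 70*Z)
k(T) = 9 - (51 + T)/(2*T) (k(T) = 9 - (51 + T)/(T + T) = 9 - (51 + T)/(2*T))
k(-33)/n(-76) = ((17/2)*(-3 - 33)/(-33))/(-3 + (-76)² + 70*(-76)) = ((17/2)*(-1/33)*(-36))/(-3 + 5776 - 5320) = (102/11)/453 = (102/11)*(1/453) = 34/1661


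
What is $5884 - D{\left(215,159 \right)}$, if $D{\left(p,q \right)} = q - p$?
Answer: $5940$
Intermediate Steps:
$5884 - D{\left(215,159 \right)} = 5884 - \left(159 - 215\right) = 5884 - -56 = 5884 + 56 = 5940$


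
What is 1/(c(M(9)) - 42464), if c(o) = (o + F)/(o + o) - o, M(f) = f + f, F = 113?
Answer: -36/1529221 ≈ -2.3541e-5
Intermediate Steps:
M(f) = 2*f
c(o) = -o + (113 + o)/(2*o) (c(o) = (o + 113)/(o + o) - o = (113 + o)/((2*o)) - o = (113 + o)*(1/(2*o)) - o = (113 + o)/(2*o) - o = -o + (113 + o)/(2*o))
1/(c(M(9)) - 42464) = 1/((½ - 2*9 + 113/(2*((2*9)))) - 42464) = 1/((½ - 1*18 + (113/2)/18) - 42464) = 1/((½ - 18 + (113/2)*(1/18)) - 42464) = 1/((½ - 18 + 113/36) - 42464) = 1/(-517/36 - 42464) = 1/(-1529221/36) = -36/1529221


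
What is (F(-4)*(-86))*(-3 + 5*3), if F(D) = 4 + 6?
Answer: -10320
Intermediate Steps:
F(D) = 10
(F(-4)*(-86))*(-3 + 5*3) = (10*(-86))*(-3 + 5*3) = -860*(-3 + 15) = -860*12 = -10320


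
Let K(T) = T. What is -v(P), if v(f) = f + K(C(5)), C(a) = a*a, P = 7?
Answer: -32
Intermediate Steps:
C(a) = a²
v(f) = 25 + f (v(f) = f + 5² = f + 25 = 25 + f)
-v(P) = -(25 + 7) = -1*32 = -32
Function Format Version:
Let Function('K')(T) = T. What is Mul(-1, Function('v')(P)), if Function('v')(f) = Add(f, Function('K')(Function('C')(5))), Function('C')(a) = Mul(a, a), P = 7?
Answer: -32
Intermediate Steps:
Function('C')(a) = Pow(a, 2)
Function('v')(f) = Add(25, f) (Function('v')(f) = Add(f, Pow(5, 2)) = Add(f, 25) = Add(25, f))
Mul(-1, Function('v')(P)) = Mul(-1, Add(25, 7)) = Mul(-1, 32) = -32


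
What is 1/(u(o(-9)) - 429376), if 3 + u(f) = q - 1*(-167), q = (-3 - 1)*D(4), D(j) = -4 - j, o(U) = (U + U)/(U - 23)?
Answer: -1/429180 ≈ -2.3300e-6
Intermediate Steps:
o(U) = 2*U/(-23 + U) (o(U) = (2*U)/(-23 + U) = 2*U/(-23 + U))
q = 32 (q = (-3 - 1)*(-4 - 1*4) = -4*(-4 - 4) = -4*(-8) = 32)
u(f) = 196 (u(f) = -3 + (32 - 1*(-167)) = -3 + (32 + 167) = -3 + 199 = 196)
1/(u(o(-9)) - 429376) = 1/(196 - 429376) = 1/(-429180) = -1/429180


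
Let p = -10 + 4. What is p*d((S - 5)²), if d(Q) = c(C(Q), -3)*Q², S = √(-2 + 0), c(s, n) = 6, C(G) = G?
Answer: -11844 + 16560*I*√2 ≈ -11844.0 + 23419.0*I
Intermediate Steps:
S = I*√2 (S = √(-2) = I*√2 ≈ 1.4142*I)
d(Q) = 6*Q²
p = -6
p*d((S - 5)²) = -36*((I*√2 - 5)²)² = -36*((-5 + I*√2)²)² = -36*(-5 + I*√2)⁴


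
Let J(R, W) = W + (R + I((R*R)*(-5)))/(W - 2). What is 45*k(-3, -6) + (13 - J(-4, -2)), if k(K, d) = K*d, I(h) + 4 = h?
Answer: 803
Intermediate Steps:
I(h) = -4 + h
J(R, W) = W + (-4 + R - 5*R²)/(-2 + W) (J(R, W) = W + (R + (-4 + (R*R)*(-5)))/(W - 2) = W + (R + (-4 + R²*(-5)))/(-2 + W) = W + (R + (-4 - 5*R²))/(-2 + W) = W + (-4 + R - 5*R²)/(-2 + W))
45*k(-3, -6) + (13 - J(-4, -2)) = 45*(-3*(-6)) + (13 - (-4 - 4 + (-2)² - 5*(-4)² - 2*(-2))/(-2 - 2)) = 45*18 + (13 - (-4 - 4 + 4 - 5*16 + 4)/(-4)) = 810 + (13 - (-1)*(-4 - 4 + 4 - 80 + 4)/4) = 810 + (13 - (-1)*(-80)/4) = 810 + (13 - 1*20) = 810 + (13 - 20) = 810 - 7 = 803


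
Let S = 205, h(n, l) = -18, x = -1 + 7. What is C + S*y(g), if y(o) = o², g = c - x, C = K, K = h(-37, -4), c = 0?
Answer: 7362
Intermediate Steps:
x = 6
K = -18
C = -18
g = -6 (g = 0 - 1*6 = 0 - 6 = -6)
C + S*y(g) = -18 + 205*(-6)² = -18 + 205*36 = -18 + 7380 = 7362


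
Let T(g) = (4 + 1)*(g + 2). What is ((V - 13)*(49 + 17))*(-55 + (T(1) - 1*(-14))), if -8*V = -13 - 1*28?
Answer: 27027/2 ≈ 13514.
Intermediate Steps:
V = 41/8 (V = -(-13 - 1*28)/8 = -(-13 - 28)/8 = -1/8*(-41) = 41/8 ≈ 5.1250)
T(g) = 10 + 5*g (T(g) = 5*(2 + g) = 10 + 5*g)
((V - 13)*(49 + 17))*(-55 + (T(1) - 1*(-14))) = ((41/8 - 13)*(49 + 17))*(-55 + ((10 + 5*1) - 1*(-14))) = (-63/8*66)*(-55 + ((10 + 5) + 14)) = -2079*(-55 + (15 + 14))/4 = -2079*(-55 + 29)/4 = -2079/4*(-26) = 27027/2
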